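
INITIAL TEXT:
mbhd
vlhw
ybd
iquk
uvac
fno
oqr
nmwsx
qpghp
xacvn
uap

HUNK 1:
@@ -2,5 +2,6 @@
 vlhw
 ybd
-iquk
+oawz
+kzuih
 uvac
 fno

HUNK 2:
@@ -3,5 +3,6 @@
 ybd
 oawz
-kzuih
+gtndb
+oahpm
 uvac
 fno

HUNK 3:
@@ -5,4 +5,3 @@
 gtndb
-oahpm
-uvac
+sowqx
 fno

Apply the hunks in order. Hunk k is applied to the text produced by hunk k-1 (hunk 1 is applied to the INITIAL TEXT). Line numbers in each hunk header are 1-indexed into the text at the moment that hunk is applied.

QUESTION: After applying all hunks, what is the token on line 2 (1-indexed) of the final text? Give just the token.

Answer: vlhw

Derivation:
Hunk 1: at line 2 remove [iquk] add [oawz,kzuih] -> 12 lines: mbhd vlhw ybd oawz kzuih uvac fno oqr nmwsx qpghp xacvn uap
Hunk 2: at line 3 remove [kzuih] add [gtndb,oahpm] -> 13 lines: mbhd vlhw ybd oawz gtndb oahpm uvac fno oqr nmwsx qpghp xacvn uap
Hunk 3: at line 5 remove [oahpm,uvac] add [sowqx] -> 12 lines: mbhd vlhw ybd oawz gtndb sowqx fno oqr nmwsx qpghp xacvn uap
Final line 2: vlhw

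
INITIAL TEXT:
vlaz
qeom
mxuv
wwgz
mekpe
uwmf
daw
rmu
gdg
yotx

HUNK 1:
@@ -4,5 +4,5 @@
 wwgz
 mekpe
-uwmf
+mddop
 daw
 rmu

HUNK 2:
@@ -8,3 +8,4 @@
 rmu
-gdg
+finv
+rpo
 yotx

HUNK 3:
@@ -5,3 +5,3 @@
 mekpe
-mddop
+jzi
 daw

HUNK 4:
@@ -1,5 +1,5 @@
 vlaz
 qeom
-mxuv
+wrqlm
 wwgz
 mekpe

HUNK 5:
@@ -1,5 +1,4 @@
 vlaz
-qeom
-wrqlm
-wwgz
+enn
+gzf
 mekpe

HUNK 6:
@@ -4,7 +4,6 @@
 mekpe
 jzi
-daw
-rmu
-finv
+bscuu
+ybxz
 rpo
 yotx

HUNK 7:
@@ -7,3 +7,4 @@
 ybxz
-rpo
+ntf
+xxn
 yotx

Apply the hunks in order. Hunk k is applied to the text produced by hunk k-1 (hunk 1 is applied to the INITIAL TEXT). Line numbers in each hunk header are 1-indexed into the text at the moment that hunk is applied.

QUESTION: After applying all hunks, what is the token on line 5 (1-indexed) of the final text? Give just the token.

Hunk 1: at line 4 remove [uwmf] add [mddop] -> 10 lines: vlaz qeom mxuv wwgz mekpe mddop daw rmu gdg yotx
Hunk 2: at line 8 remove [gdg] add [finv,rpo] -> 11 lines: vlaz qeom mxuv wwgz mekpe mddop daw rmu finv rpo yotx
Hunk 3: at line 5 remove [mddop] add [jzi] -> 11 lines: vlaz qeom mxuv wwgz mekpe jzi daw rmu finv rpo yotx
Hunk 4: at line 1 remove [mxuv] add [wrqlm] -> 11 lines: vlaz qeom wrqlm wwgz mekpe jzi daw rmu finv rpo yotx
Hunk 5: at line 1 remove [qeom,wrqlm,wwgz] add [enn,gzf] -> 10 lines: vlaz enn gzf mekpe jzi daw rmu finv rpo yotx
Hunk 6: at line 4 remove [daw,rmu,finv] add [bscuu,ybxz] -> 9 lines: vlaz enn gzf mekpe jzi bscuu ybxz rpo yotx
Hunk 7: at line 7 remove [rpo] add [ntf,xxn] -> 10 lines: vlaz enn gzf mekpe jzi bscuu ybxz ntf xxn yotx
Final line 5: jzi

Answer: jzi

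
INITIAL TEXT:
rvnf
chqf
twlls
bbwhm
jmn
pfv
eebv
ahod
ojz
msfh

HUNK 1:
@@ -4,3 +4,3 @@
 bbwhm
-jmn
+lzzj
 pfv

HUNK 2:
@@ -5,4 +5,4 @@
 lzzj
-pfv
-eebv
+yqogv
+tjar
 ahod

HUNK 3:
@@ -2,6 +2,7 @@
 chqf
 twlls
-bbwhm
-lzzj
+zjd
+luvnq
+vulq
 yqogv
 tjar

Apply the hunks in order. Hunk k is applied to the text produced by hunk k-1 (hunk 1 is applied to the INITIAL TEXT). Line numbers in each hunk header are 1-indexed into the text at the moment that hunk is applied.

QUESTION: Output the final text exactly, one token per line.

Answer: rvnf
chqf
twlls
zjd
luvnq
vulq
yqogv
tjar
ahod
ojz
msfh

Derivation:
Hunk 1: at line 4 remove [jmn] add [lzzj] -> 10 lines: rvnf chqf twlls bbwhm lzzj pfv eebv ahod ojz msfh
Hunk 2: at line 5 remove [pfv,eebv] add [yqogv,tjar] -> 10 lines: rvnf chqf twlls bbwhm lzzj yqogv tjar ahod ojz msfh
Hunk 3: at line 2 remove [bbwhm,lzzj] add [zjd,luvnq,vulq] -> 11 lines: rvnf chqf twlls zjd luvnq vulq yqogv tjar ahod ojz msfh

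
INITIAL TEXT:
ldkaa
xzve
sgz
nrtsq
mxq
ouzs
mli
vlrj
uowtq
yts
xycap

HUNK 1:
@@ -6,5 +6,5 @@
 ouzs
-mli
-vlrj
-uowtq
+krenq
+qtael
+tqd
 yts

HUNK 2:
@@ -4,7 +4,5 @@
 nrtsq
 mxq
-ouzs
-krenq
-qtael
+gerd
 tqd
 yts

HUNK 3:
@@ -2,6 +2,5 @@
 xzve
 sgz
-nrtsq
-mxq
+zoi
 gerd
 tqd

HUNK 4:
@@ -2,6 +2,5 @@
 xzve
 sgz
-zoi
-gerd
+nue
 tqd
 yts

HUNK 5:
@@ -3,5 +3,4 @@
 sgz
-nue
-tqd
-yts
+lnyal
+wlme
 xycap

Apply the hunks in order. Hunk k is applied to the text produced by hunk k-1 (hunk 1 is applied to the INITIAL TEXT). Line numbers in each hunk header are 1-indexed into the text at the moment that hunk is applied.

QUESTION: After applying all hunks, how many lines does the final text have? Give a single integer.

Hunk 1: at line 6 remove [mli,vlrj,uowtq] add [krenq,qtael,tqd] -> 11 lines: ldkaa xzve sgz nrtsq mxq ouzs krenq qtael tqd yts xycap
Hunk 2: at line 4 remove [ouzs,krenq,qtael] add [gerd] -> 9 lines: ldkaa xzve sgz nrtsq mxq gerd tqd yts xycap
Hunk 3: at line 2 remove [nrtsq,mxq] add [zoi] -> 8 lines: ldkaa xzve sgz zoi gerd tqd yts xycap
Hunk 4: at line 2 remove [zoi,gerd] add [nue] -> 7 lines: ldkaa xzve sgz nue tqd yts xycap
Hunk 5: at line 3 remove [nue,tqd,yts] add [lnyal,wlme] -> 6 lines: ldkaa xzve sgz lnyal wlme xycap
Final line count: 6

Answer: 6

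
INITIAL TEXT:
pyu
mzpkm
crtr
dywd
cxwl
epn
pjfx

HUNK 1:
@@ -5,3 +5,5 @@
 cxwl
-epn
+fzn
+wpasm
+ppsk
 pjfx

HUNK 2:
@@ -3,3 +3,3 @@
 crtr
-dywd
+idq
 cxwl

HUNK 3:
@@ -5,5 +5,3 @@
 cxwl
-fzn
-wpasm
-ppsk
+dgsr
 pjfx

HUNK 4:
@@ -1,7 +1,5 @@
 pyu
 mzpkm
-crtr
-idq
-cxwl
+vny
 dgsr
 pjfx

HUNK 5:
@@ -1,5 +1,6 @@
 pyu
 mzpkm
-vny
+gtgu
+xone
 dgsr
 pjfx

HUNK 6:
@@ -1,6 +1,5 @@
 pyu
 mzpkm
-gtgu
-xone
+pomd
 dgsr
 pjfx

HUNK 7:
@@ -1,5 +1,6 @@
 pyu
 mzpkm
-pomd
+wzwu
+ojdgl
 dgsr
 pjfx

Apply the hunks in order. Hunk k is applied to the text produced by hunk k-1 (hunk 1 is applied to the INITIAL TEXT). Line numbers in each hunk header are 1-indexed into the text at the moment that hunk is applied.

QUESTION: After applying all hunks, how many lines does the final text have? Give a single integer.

Answer: 6

Derivation:
Hunk 1: at line 5 remove [epn] add [fzn,wpasm,ppsk] -> 9 lines: pyu mzpkm crtr dywd cxwl fzn wpasm ppsk pjfx
Hunk 2: at line 3 remove [dywd] add [idq] -> 9 lines: pyu mzpkm crtr idq cxwl fzn wpasm ppsk pjfx
Hunk 3: at line 5 remove [fzn,wpasm,ppsk] add [dgsr] -> 7 lines: pyu mzpkm crtr idq cxwl dgsr pjfx
Hunk 4: at line 1 remove [crtr,idq,cxwl] add [vny] -> 5 lines: pyu mzpkm vny dgsr pjfx
Hunk 5: at line 1 remove [vny] add [gtgu,xone] -> 6 lines: pyu mzpkm gtgu xone dgsr pjfx
Hunk 6: at line 1 remove [gtgu,xone] add [pomd] -> 5 lines: pyu mzpkm pomd dgsr pjfx
Hunk 7: at line 1 remove [pomd] add [wzwu,ojdgl] -> 6 lines: pyu mzpkm wzwu ojdgl dgsr pjfx
Final line count: 6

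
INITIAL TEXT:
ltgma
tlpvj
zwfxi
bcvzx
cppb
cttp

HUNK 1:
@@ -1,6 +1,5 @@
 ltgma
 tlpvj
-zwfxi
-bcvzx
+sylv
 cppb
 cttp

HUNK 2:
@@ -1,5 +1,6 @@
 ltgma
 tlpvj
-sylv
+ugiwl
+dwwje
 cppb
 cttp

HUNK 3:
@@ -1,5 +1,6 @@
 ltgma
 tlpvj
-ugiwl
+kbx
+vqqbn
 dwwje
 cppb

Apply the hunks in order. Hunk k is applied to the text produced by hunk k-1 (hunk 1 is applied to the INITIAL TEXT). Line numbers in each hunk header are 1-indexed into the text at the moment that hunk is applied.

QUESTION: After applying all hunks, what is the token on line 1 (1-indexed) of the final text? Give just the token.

Answer: ltgma

Derivation:
Hunk 1: at line 1 remove [zwfxi,bcvzx] add [sylv] -> 5 lines: ltgma tlpvj sylv cppb cttp
Hunk 2: at line 1 remove [sylv] add [ugiwl,dwwje] -> 6 lines: ltgma tlpvj ugiwl dwwje cppb cttp
Hunk 3: at line 1 remove [ugiwl] add [kbx,vqqbn] -> 7 lines: ltgma tlpvj kbx vqqbn dwwje cppb cttp
Final line 1: ltgma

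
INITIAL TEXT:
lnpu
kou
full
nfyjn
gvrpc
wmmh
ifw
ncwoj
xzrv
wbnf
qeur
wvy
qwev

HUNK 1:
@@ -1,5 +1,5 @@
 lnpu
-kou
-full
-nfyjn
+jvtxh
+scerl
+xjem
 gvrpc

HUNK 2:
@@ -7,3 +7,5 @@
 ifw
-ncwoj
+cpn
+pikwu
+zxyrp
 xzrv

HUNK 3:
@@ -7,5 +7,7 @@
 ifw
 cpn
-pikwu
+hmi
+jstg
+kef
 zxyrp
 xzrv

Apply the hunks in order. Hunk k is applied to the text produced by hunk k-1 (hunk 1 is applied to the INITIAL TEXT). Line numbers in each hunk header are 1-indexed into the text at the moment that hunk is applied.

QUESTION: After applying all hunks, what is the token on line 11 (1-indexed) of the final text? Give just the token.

Hunk 1: at line 1 remove [kou,full,nfyjn] add [jvtxh,scerl,xjem] -> 13 lines: lnpu jvtxh scerl xjem gvrpc wmmh ifw ncwoj xzrv wbnf qeur wvy qwev
Hunk 2: at line 7 remove [ncwoj] add [cpn,pikwu,zxyrp] -> 15 lines: lnpu jvtxh scerl xjem gvrpc wmmh ifw cpn pikwu zxyrp xzrv wbnf qeur wvy qwev
Hunk 3: at line 7 remove [pikwu] add [hmi,jstg,kef] -> 17 lines: lnpu jvtxh scerl xjem gvrpc wmmh ifw cpn hmi jstg kef zxyrp xzrv wbnf qeur wvy qwev
Final line 11: kef

Answer: kef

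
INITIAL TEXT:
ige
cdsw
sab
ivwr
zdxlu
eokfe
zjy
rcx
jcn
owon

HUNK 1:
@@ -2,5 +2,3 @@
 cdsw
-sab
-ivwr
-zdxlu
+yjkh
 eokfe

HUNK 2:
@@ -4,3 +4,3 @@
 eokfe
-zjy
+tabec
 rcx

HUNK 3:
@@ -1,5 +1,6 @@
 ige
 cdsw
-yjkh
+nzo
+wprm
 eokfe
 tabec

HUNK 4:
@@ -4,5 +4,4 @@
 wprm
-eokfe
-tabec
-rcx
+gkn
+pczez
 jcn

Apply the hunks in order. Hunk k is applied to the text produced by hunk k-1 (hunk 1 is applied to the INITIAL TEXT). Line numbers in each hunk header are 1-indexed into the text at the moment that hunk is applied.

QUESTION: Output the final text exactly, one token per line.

Hunk 1: at line 2 remove [sab,ivwr,zdxlu] add [yjkh] -> 8 lines: ige cdsw yjkh eokfe zjy rcx jcn owon
Hunk 2: at line 4 remove [zjy] add [tabec] -> 8 lines: ige cdsw yjkh eokfe tabec rcx jcn owon
Hunk 3: at line 1 remove [yjkh] add [nzo,wprm] -> 9 lines: ige cdsw nzo wprm eokfe tabec rcx jcn owon
Hunk 4: at line 4 remove [eokfe,tabec,rcx] add [gkn,pczez] -> 8 lines: ige cdsw nzo wprm gkn pczez jcn owon

Answer: ige
cdsw
nzo
wprm
gkn
pczez
jcn
owon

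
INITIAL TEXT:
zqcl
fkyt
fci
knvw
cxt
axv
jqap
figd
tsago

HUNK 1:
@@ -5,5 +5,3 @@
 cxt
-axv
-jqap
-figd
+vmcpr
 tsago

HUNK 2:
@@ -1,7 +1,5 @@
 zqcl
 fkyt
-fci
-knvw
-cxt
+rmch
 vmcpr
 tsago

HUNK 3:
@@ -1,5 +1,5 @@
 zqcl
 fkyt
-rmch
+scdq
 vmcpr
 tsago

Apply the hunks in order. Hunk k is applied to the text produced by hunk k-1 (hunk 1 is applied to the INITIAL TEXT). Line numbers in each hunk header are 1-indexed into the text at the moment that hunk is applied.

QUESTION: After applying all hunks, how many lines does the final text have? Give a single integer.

Answer: 5

Derivation:
Hunk 1: at line 5 remove [axv,jqap,figd] add [vmcpr] -> 7 lines: zqcl fkyt fci knvw cxt vmcpr tsago
Hunk 2: at line 1 remove [fci,knvw,cxt] add [rmch] -> 5 lines: zqcl fkyt rmch vmcpr tsago
Hunk 3: at line 1 remove [rmch] add [scdq] -> 5 lines: zqcl fkyt scdq vmcpr tsago
Final line count: 5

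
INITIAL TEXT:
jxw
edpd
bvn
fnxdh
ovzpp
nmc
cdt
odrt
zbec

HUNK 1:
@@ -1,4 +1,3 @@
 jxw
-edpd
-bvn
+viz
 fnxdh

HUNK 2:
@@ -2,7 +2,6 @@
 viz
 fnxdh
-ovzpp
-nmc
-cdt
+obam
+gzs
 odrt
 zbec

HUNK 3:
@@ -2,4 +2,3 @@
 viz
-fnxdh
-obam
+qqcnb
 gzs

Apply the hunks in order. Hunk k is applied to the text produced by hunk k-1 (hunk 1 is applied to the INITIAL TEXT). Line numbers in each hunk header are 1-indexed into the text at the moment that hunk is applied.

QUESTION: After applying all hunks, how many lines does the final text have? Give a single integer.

Hunk 1: at line 1 remove [edpd,bvn] add [viz] -> 8 lines: jxw viz fnxdh ovzpp nmc cdt odrt zbec
Hunk 2: at line 2 remove [ovzpp,nmc,cdt] add [obam,gzs] -> 7 lines: jxw viz fnxdh obam gzs odrt zbec
Hunk 3: at line 2 remove [fnxdh,obam] add [qqcnb] -> 6 lines: jxw viz qqcnb gzs odrt zbec
Final line count: 6

Answer: 6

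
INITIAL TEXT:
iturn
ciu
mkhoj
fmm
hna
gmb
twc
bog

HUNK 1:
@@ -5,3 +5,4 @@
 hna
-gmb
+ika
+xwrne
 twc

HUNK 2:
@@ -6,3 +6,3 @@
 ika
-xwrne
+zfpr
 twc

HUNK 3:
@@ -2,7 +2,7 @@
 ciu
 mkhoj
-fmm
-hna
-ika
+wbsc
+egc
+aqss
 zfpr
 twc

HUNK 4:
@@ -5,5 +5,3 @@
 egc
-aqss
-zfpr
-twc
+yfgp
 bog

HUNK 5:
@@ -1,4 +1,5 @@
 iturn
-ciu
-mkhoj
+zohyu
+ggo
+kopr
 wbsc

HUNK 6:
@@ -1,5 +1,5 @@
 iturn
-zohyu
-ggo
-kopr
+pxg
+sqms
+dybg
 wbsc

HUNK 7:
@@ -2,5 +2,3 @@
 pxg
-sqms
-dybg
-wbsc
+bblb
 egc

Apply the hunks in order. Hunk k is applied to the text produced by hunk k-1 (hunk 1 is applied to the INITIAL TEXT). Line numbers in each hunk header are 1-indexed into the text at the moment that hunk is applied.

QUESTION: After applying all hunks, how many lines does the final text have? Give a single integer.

Answer: 6

Derivation:
Hunk 1: at line 5 remove [gmb] add [ika,xwrne] -> 9 lines: iturn ciu mkhoj fmm hna ika xwrne twc bog
Hunk 2: at line 6 remove [xwrne] add [zfpr] -> 9 lines: iturn ciu mkhoj fmm hna ika zfpr twc bog
Hunk 3: at line 2 remove [fmm,hna,ika] add [wbsc,egc,aqss] -> 9 lines: iturn ciu mkhoj wbsc egc aqss zfpr twc bog
Hunk 4: at line 5 remove [aqss,zfpr,twc] add [yfgp] -> 7 lines: iturn ciu mkhoj wbsc egc yfgp bog
Hunk 5: at line 1 remove [ciu,mkhoj] add [zohyu,ggo,kopr] -> 8 lines: iturn zohyu ggo kopr wbsc egc yfgp bog
Hunk 6: at line 1 remove [zohyu,ggo,kopr] add [pxg,sqms,dybg] -> 8 lines: iturn pxg sqms dybg wbsc egc yfgp bog
Hunk 7: at line 2 remove [sqms,dybg,wbsc] add [bblb] -> 6 lines: iturn pxg bblb egc yfgp bog
Final line count: 6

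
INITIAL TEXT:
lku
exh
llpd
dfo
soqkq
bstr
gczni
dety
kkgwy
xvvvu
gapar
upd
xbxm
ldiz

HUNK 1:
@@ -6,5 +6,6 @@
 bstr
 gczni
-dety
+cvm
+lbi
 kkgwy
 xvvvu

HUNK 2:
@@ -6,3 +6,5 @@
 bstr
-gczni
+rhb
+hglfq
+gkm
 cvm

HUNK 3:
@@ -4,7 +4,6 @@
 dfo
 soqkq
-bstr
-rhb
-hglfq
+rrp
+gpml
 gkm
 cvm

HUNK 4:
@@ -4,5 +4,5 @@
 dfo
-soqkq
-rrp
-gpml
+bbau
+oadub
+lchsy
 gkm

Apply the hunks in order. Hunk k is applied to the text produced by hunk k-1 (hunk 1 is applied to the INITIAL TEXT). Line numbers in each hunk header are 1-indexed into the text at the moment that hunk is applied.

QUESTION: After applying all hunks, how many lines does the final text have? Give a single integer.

Answer: 16

Derivation:
Hunk 1: at line 6 remove [dety] add [cvm,lbi] -> 15 lines: lku exh llpd dfo soqkq bstr gczni cvm lbi kkgwy xvvvu gapar upd xbxm ldiz
Hunk 2: at line 6 remove [gczni] add [rhb,hglfq,gkm] -> 17 lines: lku exh llpd dfo soqkq bstr rhb hglfq gkm cvm lbi kkgwy xvvvu gapar upd xbxm ldiz
Hunk 3: at line 4 remove [bstr,rhb,hglfq] add [rrp,gpml] -> 16 lines: lku exh llpd dfo soqkq rrp gpml gkm cvm lbi kkgwy xvvvu gapar upd xbxm ldiz
Hunk 4: at line 4 remove [soqkq,rrp,gpml] add [bbau,oadub,lchsy] -> 16 lines: lku exh llpd dfo bbau oadub lchsy gkm cvm lbi kkgwy xvvvu gapar upd xbxm ldiz
Final line count: 16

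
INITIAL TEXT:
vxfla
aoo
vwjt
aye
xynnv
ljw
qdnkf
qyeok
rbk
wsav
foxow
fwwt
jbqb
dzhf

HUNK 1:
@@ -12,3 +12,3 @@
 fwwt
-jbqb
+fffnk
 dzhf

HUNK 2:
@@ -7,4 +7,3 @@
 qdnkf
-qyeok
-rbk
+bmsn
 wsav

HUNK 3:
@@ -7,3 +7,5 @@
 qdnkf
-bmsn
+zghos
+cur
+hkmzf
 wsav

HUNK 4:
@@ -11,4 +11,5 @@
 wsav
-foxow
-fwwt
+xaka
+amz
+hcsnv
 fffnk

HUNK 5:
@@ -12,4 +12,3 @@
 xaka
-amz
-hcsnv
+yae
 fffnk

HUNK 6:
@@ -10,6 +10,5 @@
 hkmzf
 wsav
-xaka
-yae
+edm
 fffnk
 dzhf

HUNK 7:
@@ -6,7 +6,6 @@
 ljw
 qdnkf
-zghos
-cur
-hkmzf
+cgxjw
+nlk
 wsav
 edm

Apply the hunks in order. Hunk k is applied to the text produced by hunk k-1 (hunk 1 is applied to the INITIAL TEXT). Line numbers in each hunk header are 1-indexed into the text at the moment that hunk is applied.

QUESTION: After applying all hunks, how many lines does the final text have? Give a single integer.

Answer: 13

Derivation:
Hunk 1: at line 12 remove [jbqb] add [fffnk] -> 14 lines: vxfla aoo vwjt aye xynnv ljw qdnkf qyeok rbk wsav foxow fwwt fffnk dzhf
Hunk 2: at line 7 remove [qyeok,rbk] add [bmsn] -> 13 lines: vxfla aoo vwjt aye xynnv ljw qdnkf bmsn wsav foxow fwwt fffnk dzhf
Hunk 3: at line 7 remove [bmsn] add [zghos,cur,hkmzf] -> 15 lines: vxfla aoo vwjt aye xynnv ljw qdnkf zghos cur hkmzf wsav foxow fwwt fffnk dzhf
Hunk 4: at line 11 remove [foxow,fwwt] add [xaka,amz,hcsnv] -> 16 lines: vxfla aoo vwjt aye xynnv ljw qdnkf zghos cur hkmzf wsav xaka amz hcsnv fffnk dzhf
Hunk 5: at line 12 remove [amz,hcsnv] add [yae] -> 15 lines: vxfla aoo vwjt aye xynnv ljw qdnkf zghos cur hkmzf wsav xaka yae fffnk dzhf
Hunk 6: at line 10 remove [xaka,yae] add [edm] -> 14 lines: vxfla aoo vwjt aye xynnv ljw qdnkf zghos cur hkmzf wsav edm fffnk dzhf
Hunk 7: at line 6 remove [zghos,cur,hkmzf] add [cgxjw,nlk] -> 13 lines: vxfla aoo vwjt aye xynnv ljw qdnkf cgxjw nlk wsav edm fffnk dzhf
Final line count: 13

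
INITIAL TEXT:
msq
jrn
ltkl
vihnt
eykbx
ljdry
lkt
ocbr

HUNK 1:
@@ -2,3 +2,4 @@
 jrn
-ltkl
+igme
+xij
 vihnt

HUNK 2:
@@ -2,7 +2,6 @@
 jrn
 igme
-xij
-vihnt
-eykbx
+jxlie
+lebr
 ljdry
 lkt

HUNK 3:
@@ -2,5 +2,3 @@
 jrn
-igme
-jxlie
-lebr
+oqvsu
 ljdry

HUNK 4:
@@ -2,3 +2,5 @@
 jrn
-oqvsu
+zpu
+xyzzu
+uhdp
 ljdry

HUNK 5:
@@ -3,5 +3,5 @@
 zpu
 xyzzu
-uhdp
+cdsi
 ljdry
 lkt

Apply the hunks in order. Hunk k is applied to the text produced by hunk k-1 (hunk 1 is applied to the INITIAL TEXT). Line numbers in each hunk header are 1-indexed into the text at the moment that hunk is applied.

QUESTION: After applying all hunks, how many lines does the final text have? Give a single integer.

Hunk 1: at line 2 remove [ltkl] add [igme,xij] -> 9 lines: msq jrn igme xij vihnt eykbx ljdry lkt ocbr
Hunk 2: at line 2 remove [xij,vihnt,eykbx] add [jxlie,lebr] -> 8 lines: msq jrn igme jxlie lebr ljdry lkt ocbr
Hunk 3: at line 2 remove [igme,jxlie,lebr] add [oqvsu] -> 6 lines: msq jrn oqvsu ljdry lkt ocbr
Hunk 4: at line 2 remove [oqvsu] add [zpu,xyzzu,uhdp] -> 8 lines: msq jrn zpu xyzzu uhdp ljdry lkt ocbr
Hunk 5: at line 3 remove [uhdp] add [cdsi] -> 8 lines: msq jrn zpu xyzzu cdsi ljdry lkt ocbr
Final line count: 8

Answer: 8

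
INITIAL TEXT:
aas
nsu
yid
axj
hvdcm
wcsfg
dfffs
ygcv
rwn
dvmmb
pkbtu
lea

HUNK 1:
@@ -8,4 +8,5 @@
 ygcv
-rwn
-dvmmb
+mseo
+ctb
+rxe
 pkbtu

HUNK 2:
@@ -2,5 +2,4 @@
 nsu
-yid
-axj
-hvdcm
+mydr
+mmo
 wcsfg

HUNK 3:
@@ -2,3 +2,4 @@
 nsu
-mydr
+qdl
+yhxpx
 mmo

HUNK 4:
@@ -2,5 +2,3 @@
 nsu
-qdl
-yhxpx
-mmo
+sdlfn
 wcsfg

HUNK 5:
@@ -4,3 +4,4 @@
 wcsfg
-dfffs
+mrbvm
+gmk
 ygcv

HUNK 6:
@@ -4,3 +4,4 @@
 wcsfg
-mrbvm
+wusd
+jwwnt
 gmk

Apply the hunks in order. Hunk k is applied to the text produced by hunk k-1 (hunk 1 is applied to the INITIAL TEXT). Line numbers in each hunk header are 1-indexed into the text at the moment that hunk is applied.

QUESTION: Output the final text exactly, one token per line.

Hunk 1: at line 8 remove [rwn,dvmmb] add [mseo,ctb,rxe] -> 13 lines: aas nsu yid axj hvdcm wcsfg dfffs ygcv mseo ctb rxe pkbtu lea
Hunk 2: at line 2 remove [yid,axj,hvdcm] add [mydr,mmo] -> 12 lines: aas nsu mydr mmo wcsfg dfffs ygcv mseo ctb rxe pkbtu lea
Hunk 3: at line 2 remove [mydr] add [qdl,yhxpx] -> 13 lines: aas nsu qdl yhxpx mmo wcsfg dfffs ygcv mseo ctb rxe pkbtu lea
Hunk 4: at line 2 remove [qdl,yhxpx,mmo] add [sdlfn] -> 11 lines: aas nsu sdlfn wcsfg dfffs ygcv mseo ctb rxe pkbtu lea
Hunk 5: at line 4 remove [dfffs] add [mrbvm,gmk] -> 12 lines: aas nsu sdlfn wcsfg mrbvm gmk ygcv mseo ctb rxe pkbtu lea
Hunk 6: at line 4 remove [mrbvm] add [wusd,jwwnt] -> 13 lines: aas nsu sdlfn wcsfg wusd jwwnt gmk ygcv mseo ctb rxe pkbtu lea

Answer: aas
nsu
sdlfn
wcsfg
wusd
jwwnt
gmk
ygcv
mseo
ctb
rxe
pkbtu
lea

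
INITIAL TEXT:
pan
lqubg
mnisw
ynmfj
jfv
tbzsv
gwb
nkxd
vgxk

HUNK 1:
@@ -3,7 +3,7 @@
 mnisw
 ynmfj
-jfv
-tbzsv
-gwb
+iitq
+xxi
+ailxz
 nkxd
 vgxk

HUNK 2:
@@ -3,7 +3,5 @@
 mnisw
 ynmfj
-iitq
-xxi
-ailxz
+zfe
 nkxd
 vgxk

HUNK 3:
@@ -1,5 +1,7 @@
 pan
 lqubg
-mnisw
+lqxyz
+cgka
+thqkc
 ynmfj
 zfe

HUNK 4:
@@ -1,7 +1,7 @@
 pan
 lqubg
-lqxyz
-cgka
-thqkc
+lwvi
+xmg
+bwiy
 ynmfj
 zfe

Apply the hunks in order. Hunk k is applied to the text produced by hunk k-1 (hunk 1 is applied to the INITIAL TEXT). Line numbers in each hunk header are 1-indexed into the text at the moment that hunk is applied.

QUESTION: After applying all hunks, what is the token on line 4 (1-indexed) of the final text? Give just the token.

Answer: xmg

Derivation:
Hunk 1: at line 3 remove [jfv,tbzsv,gwb] add [iitq,xxi,ailxz] -> 9 lines: pan lqubg mnisw ynmfj iitq xxi ailxz nkxd vgxk
Hunk 2: at line 3 remove [iitq,xxi,ailxz] add [zfe] -> 7 lines: pan lqubg mnisw ynmfj zfe nkxd vgxk
Hunk 3: at line 1 remove [mnisw] add [lqxyz,cgka,thqkc] -> 9 lines: pan lqubg lqxyz cgka thqkc ynmfj zfe nkxd vgxk
Hunk 4: at line 1 remove [lqxyz,cgka,thqkc] add [lwvi,xmg,bwiy] -> 9 lines: pan lqubg lwvi xmg bwiy ynmfj zfe nkxd vgxk
Final line 4: xmg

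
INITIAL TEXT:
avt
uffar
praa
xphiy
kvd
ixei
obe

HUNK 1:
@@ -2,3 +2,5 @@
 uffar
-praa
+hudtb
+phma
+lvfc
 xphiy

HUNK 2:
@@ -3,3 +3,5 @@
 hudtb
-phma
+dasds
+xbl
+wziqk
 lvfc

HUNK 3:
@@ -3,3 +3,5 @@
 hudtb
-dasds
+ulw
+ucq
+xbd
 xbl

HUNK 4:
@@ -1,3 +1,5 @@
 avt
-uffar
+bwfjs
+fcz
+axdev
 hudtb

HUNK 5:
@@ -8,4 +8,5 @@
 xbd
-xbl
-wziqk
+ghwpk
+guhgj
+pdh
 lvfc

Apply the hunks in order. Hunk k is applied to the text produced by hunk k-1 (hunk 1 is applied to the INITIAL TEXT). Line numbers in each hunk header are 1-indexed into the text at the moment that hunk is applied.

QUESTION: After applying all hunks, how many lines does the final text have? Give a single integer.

Hunk 1: at line 2 remove [praa] add [hudtb,phma,lvfc] -> 9 lines: avt uffar hudtb phma lvfc xphiy kvd ixei obe
Hunk 2: at line 3 remove [phma] add [dasds,xbl,wziqk] -> 11 lines: avt uffar hudtb dasds xbl wziqk lvfc xphiy kvd ixei obe
Hunk 3: at line 3 remove [dasds] add [ulw,ucq,xbd] -> 13 lines: avt uffar hudtb ulw ucq xbd xbl wziqk lvfc xphiy kvd ixei obe
Hunk 4: at line 1 remove [uffar] add [bwfjs,fcz,axdev] -> 15 lines: avt bwfjs fcz axdev hudtb ulw ucq xbd xbl wziqk lvfc xphiy kvd ixei obe
Hunk 5: at line 8 remove [xbl,wziqk] add [ghwpk,guhgj,pdh] -> 16 lines: avt bwfjs fcz axdev hudtb ulw ucq xbd ghwpk guhgj pdh lvfc xphiy kvd ixei obe
Final line count: 16

Answer: 16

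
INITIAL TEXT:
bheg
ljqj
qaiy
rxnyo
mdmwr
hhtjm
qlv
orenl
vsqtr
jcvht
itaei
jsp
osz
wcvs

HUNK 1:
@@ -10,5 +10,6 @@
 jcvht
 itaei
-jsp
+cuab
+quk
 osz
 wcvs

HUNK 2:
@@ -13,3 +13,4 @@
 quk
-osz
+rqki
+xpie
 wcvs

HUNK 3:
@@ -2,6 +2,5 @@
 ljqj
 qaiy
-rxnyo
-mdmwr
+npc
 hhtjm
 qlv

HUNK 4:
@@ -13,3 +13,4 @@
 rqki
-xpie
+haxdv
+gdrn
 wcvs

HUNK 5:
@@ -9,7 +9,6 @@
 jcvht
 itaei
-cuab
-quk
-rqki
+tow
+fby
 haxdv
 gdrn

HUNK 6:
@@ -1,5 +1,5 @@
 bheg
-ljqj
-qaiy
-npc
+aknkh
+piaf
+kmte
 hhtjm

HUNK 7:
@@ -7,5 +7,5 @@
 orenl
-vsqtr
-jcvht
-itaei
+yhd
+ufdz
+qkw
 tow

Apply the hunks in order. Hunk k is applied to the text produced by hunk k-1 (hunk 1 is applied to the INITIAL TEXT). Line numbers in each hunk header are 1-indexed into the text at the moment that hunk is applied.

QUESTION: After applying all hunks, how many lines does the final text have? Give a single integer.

Answer: 15

Derivation:
Hunk 1: at line 10 remove [jsp] add [cuab,quk] -> 15 lines: bheg ljqj qaiy rxnyo mdmwr hhtjm qlv orenl vsqtr jcvht itaei cuab quk osz wcvs
Hunk 2: at line 13 remove [osz] add [rqki,xpie] -> 16 lines: bheg ljqj qaiy rxnyo mdmwr hhtjm qlv orenl vsqtr jcvht itaei cuab quk rqki xpie wcvs
Hunk 3: at line 2 remove [rxnyo,mdmwr] add [npc] -> 15 lines: bheg ljqj qaiy npc hhtjm qlv orenl vsqtr jcvht itaei cuab quk rqki xpie wcvs
Hunk 4: at line 13 remove [xpie] add [haxdv,gdrn] -> 16 lines: bheg ljqj qaiy npc hhtjm qlv orenl vsqtr jcvht itaei cuab quk rqki haxdv gdrn wcvs
Hunk 5: at line 9 remove [cuab,quk,rqki] add [tow,fby] -> 15 lines: bheg ljqj qaiy npc hhtjm qlv orenl vsqtr jcvht itaei tow fby haxdv gdrn wcvs
Hunk 6: at line 1 remove [ljqj,qaiy,npc] add [aknkh,piaf,kmte] -> 15 lines: bheg aknkh piaf kmte hhtjm qlv orenl vsqtr jcvht itaei tow fby haxdv gdrn wcvs
Hunk 7: at line 7 remove [vsqtr,jcvht,itaei] add [yhd,ufdz,qkw] -> 15 lines: bheg aknkh piaf kmte hhtjm qlv orenl yhd ufdz qkw tow fby haxdv gdrn wcvs
Final line count: 15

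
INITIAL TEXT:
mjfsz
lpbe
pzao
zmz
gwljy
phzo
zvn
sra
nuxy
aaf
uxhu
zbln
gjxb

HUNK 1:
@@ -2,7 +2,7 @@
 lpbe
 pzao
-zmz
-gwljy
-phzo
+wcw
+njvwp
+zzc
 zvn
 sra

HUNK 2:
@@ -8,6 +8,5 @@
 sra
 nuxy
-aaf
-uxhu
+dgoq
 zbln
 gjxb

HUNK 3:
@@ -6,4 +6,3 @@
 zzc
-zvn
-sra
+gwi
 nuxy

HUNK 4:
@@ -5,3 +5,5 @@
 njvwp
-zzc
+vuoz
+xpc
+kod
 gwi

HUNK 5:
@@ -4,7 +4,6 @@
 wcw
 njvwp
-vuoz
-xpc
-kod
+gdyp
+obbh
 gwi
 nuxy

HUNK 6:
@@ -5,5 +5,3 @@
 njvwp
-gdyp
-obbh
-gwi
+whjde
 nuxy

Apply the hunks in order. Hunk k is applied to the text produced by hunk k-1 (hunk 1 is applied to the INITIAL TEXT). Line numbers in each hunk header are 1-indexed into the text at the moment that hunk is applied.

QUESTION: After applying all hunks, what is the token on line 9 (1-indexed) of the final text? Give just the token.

Hunk 1: at line 2 remove [zmz,gwljy,phzo] add [wcw,njvwp,zzc] -> 13 lines: mjfsz lpbe pzao wcw njvwp zzc zvn sra nuxy aaf uxhu zbln gjxb
Hunk 2: at line 8 remove [aaf,uxhu] add [dgoq] -> 12 lines: mjfsz lpbe pzao wcw njvwp zzc zvn sra nuxy dgoq zbln gjxb
Hunk 3: at line 6 remove [zvn,sra] add [gwi] -> 11 lines: mjfsz lpbe pzao wcw njvwp zzc gwi nuxy dgoq zbln gjxb
Hunk 4: at line 5 remove [zzc] add [vuoz,xpc,kod] -> 13 lines: mjfsz lpbe pzao wcw njvwp vuoz xpc kod gwi nuxy dgoq zbln gjxb
Hunk 5: at line 4 remove [vuoz,xpc,kod] add [gdyp,obbh] -> 12 lines: mjfsz lpbe pzao wcw njvwp gdyp obbh gwi nuxy dgoq zbln gjxb
Hunk 6: at line 5 remove [gdyp,obbh,gwi] add [whjde] -> 10 lines: mjfsz lpbe pzao wcw njvwp whjde nuxy dgoq zbln gjxb
Final line 9: zbln

Answer: zbln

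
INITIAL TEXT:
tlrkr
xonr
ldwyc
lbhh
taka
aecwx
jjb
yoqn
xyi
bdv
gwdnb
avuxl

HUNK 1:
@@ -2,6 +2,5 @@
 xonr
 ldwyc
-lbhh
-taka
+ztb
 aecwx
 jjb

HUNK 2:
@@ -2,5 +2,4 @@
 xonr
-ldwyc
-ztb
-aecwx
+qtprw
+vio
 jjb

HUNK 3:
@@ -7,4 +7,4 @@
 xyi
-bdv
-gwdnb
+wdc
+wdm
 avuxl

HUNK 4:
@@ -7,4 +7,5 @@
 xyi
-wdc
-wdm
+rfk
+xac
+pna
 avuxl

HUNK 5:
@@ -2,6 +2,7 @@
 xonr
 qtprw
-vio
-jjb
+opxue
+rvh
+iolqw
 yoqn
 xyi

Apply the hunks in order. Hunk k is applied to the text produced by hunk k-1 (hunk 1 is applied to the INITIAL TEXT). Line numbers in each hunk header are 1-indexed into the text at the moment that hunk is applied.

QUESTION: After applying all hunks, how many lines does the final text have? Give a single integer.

Hunk 1: at line 2 remove [lbhh,taka] add [ztb] -> 11 lines: tlrkr xonr ldwyc ztb aecwx jjb yoqn xyi bdv gwdnb avuxl
Hunk 2: at line 2 remove [ldwyc,ztb,aecwx] add [qtprw,vio] -> 10 lines: tlrkr xonr qtprw vio jjb yoqn xyi bdv gwdnb avuxl
Hunk 3: at line 7 remove [bdv,gwdnb] add [wdc,wdm] -> 10 lines: tlrkr xonr qtprw vio jjb yoqn xyi wdc wdm avuxl
Hunk 4: at line 7 remove [wdc,wdm] add [rfk,xac,pna] -> 11 lines: tlrkr xonr qtprw vio jjb yoqn xyi rfk xac pna avuxl
Hunk 5: at line 2 remove [vio,jjb] add [opxue,rvh,iolqw] -> 12 lines: tlrkr xonr qtprw opxue rvh iolqw yoqn xyi rfk xac pna avuxl
Final line count: 12

Answer: 12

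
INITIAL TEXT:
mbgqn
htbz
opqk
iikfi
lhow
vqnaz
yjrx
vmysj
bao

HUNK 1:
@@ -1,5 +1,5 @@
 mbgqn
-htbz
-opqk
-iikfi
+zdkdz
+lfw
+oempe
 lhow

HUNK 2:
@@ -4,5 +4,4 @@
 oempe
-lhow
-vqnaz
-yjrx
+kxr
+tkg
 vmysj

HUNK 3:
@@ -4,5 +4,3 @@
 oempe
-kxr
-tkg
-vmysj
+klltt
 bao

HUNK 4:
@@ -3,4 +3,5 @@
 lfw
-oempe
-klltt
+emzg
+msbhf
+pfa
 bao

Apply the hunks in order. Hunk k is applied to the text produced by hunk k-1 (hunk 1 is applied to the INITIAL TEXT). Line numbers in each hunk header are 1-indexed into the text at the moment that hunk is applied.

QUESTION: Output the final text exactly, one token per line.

Hunk 1: at line 1 remove [htbz,opqk,iikfi] add [zdkdz,lfw,oempe] -> 9 lines: mbgqn zdkdz lfw oempe lhow vqnaz yjrx vmysj bao
Hunk 2: at line 4 remove [lhow,vqnaz,yjrx] add [kxr,tkg] -> 8 lines: mbgqn zdkdz lfw oempe kxr tkg vmysj bao
Hunk 3: at line 4 remove [kxr,tkg,vmysj] add [klltt] -> 6 lines: mbgqn zdkdz lfw oempe klltt bao
Hunk 4: at line 3 remove [oempe,klltt] add [emzg,msbhf,pfa] -> 7 lines: mbgqn zdkdz lfw emzg msbhf pfa bao

Answer: mbgqn
zdkdz
lfw
emzg
msbhf
pfa
bao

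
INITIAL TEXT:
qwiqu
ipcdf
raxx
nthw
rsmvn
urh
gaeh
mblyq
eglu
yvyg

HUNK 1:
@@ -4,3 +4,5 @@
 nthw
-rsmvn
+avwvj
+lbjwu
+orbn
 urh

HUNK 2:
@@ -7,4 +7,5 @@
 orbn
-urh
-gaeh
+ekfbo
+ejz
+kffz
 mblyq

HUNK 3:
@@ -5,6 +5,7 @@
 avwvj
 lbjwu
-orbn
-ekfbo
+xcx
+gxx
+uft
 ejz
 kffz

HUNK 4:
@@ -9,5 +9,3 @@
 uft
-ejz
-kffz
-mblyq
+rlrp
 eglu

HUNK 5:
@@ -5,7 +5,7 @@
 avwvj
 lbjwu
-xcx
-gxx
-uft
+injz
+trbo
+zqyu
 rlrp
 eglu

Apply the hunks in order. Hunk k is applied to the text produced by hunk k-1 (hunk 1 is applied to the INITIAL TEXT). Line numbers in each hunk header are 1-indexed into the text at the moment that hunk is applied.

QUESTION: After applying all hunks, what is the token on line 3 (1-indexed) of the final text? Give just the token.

Answer: raxx

Derivation:
Hunk 1: at line 4 remove [rsmvn] add [avwvj,lbjwu,orbn] -> 12 lines: qwiqu ipcdf raxx nthw avwvj lbjwu orbn urh gaeh mblyq eglu yvyg
Hunk 2: at line 7 remove [urh,gaeh] add [ekfbo,ejz,kffz] -> 13 lines: qwiqu ipcdf raxx nthw avwvj lbjwu orbn ekfbo ejz kffz mblyq eglu yvyg
Hunk 3: at line 5 remove [orbn,ekfbo] add [xcx,gxx,uft] -> 14 lines: qwiqu ipcdf raxx nthw avwvj lbjwu xcx gxx uft ejz kffz mblyq eglu yvyg
Hunk 4: at line 9 remove [ejz,kffz,mblyq] add [rlrp] -> 12 lines: qwiqu ipcdf raxx nthw avwvj lbjwu xcx gxx uft rlrp eglu yvyg
Hunk 5: at line 5 remove [xcx,gxx,uft] add [injz,trbo,zqyu] -> 12 lines: qwiqu ipcdf raxx nthw avwvj lbjwu injz trbo zqyu rlrp eglu yvyg
Final line 3: raxx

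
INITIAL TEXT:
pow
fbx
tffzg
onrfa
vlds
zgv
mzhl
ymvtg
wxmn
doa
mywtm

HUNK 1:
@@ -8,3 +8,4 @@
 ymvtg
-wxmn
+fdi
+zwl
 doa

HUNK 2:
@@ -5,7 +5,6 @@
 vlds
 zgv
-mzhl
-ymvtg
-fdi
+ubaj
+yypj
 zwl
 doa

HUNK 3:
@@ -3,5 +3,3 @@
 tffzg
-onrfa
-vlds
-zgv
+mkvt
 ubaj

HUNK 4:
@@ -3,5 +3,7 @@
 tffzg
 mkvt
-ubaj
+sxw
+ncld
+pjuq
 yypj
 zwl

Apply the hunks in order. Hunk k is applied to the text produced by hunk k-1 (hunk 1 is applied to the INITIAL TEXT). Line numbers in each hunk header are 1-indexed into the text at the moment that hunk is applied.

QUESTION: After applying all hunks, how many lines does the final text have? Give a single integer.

Hunk 1: at line 8 remove [wxmn] add [fdi,zwl] -> 12 lines: pow fbx tffzg onrfa vlds zgv mzhl ymvtg fdi zwl doa mywtm
Hunk 2: at line 5 remove [mzhl,ymvtg,fdi] add [ubaj,yypj] -> 11 lines: pow fbx tffzg onrfa vlds zgv ubaj yypj zwl doa mywtm
Hunk 3: at line 3 remove [onrfa,vlds,zgv] add [mkvt] -> 9 lines: pow fbx tffzg mkvt ubaj yypj zwl doa mywtm
Hunk 4: at line 3 remove [ubaj] add [sxw,ncld,pjuq] -> 11 lines: pow fbx tffzg mkvt sxw ncld pjuq yypj zwl doa mywtm
Final line count: 11

Answer: 11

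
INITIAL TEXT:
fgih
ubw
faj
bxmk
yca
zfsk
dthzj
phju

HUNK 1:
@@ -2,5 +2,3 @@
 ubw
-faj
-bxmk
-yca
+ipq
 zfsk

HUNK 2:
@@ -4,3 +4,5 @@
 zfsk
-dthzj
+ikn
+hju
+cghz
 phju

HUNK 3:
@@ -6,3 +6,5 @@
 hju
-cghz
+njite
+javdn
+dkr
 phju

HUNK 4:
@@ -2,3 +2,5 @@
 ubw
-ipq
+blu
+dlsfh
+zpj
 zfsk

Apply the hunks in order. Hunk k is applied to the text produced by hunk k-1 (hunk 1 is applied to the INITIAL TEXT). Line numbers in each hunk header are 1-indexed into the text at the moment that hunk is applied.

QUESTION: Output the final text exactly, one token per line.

Answer: fgih
ubw
blu
dlsfh
zpj
zfsk
ikn
hju
njite
javdn
dkr
phju

Derivation:
Hunk 1: at line 2 remove [faj,bxmk,yca] add [ipq] -> 6 lines: fgih ubw ipq zfsk dthzj phju
Hunk 2: at line 4 remove [dthzj] add [ikn,hju,cghz] -> 8 lines: fgih ubw ipq zfsk ikn hju cghz phju
Hunk 3: at line 6 remove [cghz] add [njite,javdn,dkr] -> 10 lines: fgih ubw ipq zfsk ikn hju njite javdn dkr phju
Hunk 4: at line 2 remove [ipq] add [blu,dlsfh,zpj] -> 12 lines: fgih ubw blu dlsfh zpj zfsk ikn hju njite javdn dkr phju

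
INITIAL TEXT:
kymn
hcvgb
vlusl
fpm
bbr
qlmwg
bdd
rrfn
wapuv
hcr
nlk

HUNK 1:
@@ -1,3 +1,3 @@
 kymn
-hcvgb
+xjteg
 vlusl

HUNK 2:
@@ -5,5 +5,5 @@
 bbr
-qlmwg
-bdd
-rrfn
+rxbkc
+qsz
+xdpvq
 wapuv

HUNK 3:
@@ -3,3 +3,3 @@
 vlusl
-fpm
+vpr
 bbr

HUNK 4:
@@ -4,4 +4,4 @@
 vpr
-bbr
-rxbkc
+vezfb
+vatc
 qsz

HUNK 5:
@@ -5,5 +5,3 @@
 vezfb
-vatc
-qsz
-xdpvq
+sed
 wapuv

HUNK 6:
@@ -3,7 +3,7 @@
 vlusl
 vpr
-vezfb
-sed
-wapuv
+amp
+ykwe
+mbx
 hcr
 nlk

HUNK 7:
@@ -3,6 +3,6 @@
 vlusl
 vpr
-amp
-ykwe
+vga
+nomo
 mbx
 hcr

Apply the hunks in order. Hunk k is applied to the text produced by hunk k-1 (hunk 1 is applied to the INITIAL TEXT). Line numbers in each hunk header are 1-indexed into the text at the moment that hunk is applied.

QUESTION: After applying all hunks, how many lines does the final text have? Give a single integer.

Answer: 9

Derivation:
Hunk 1: at line 1 remove [hcvgb] add [xjteg] -> 11 lines: kymn xjteg vlusl fpm bbr qlmwg bdd rrfn wapuv hcr nlk
Hunk 2: at line 5 remove [qlmwg,bdd,rrfn] add [rxbkc,qsz,xdpvq] -> 11 lines: kymn xjteg vlusl fpm bbr rxbkc qsz xdpvq wapuv hcr nlk
Hunk 3: at line 3 remove [fpm] add [vpr] -> 11 lines: kymn xjteg vlusl vpr bbr rxbkc qsz xdpvq wapuv hcr nlk
Hunk 4: at line 4 remove [bbr,rxbkc] add [vezfb,vatc] -> 11 lines: kymn xjteg vlusl vpr vezfb vatc qsz xdpvq wapuv hcr nlk
Hunk 5: at line 5 remove [vatc,qsz,xdpvq] add [sed] -> 9 lines: kymn xjteg vlusl vpr vezfb sed wapuv hcr nlk
Hunk 6: at line 3 remove [vezfb,sed,wapuv] add [amp,ykwe,mbx] -> 9 lines: kymn xjteg vlusl vpr amp ykwe mbx hcr nlk
Hunk 7: at line 3 remove [amp,ykwe] add [vga,nomo] -> 9 lines: kymn xjteg vlusl vpr vga nomo mbx hcr nlk
Final line count: 9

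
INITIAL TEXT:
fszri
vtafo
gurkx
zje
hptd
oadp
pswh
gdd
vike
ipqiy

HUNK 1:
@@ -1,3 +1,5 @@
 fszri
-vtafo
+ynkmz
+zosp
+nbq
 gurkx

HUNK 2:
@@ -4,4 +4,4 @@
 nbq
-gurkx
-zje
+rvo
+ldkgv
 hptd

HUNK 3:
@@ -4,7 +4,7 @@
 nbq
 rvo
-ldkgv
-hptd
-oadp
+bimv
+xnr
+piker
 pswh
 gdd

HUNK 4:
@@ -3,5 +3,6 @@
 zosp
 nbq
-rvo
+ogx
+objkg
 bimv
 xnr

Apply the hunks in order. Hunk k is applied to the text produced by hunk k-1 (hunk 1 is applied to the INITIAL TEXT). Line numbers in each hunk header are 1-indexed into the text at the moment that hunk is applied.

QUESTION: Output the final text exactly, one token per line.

Hunk 1: at line 1 remove [vtafo] add [ynkmz,zosp,nbq] -> 12 lines: fszri ynkmz zosp nbq gurkx zje hptd oadp pswh gdd vike ipqiy
Hunk 2: at line 4 remove [gurkx,zje] add [rvo,ldkgv] -> 12 lines: fszri ynkmz zosp nbq rvo ldkgv hptd oadp pswh gdd vike ipqiy
Hunk 3: at line 4 remove [ldkgv,hptd,oadp] add [bimv,xnr,piker] -> 12 lines: fszri ynkmz zosp nbq rvo bimv xnr piker pswh gdd vike ipqiy
Hunk 4: at line 3 remove [rvo] add [ogx,objkg] -> 13 lines: fszri ynkmz zosp nbq ogx objkg bimv xnr piker pswh gdd vike ipqiy

Answer: fszri
ynkmz
zosp
nbq
ogx
objkg
bimv
xnr
piker
pswh
gdd
vike
ipqiy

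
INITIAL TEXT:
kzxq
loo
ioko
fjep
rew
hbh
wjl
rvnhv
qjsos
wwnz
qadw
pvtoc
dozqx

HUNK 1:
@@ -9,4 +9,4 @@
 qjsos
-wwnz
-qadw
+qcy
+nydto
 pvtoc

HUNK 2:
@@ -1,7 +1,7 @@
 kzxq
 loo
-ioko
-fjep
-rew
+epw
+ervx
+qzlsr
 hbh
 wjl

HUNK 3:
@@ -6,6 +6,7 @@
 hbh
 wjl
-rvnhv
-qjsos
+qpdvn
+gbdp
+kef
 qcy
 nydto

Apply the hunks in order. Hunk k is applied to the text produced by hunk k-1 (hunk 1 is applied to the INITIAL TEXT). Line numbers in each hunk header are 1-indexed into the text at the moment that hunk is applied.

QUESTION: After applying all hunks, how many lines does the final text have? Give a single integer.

Answer: 14

Derivation:
Hunk 1: at line 9 remove [wwnz,qadw] add [qcy,nydto] -> 13 lines: kzxq loo ioko fjep rew hbh wjl rvnhv qjsos qcy nydto pvtoc dozqx
Hunk 2: at line 1 remove [ioko,fjep,rew] add [epw,ervx,qzlsr] -> 13 lines: kzxq loo epw ervx qzlsr hbh wjl rvnhv qjsos qcy nydto pvtoc dozqx
Hunk 3: at line 6 remove [rvnhv,qjsos] add [qpdvn,gbdp,kef] -> 14 lines: kzxq loo epw ervx qzlsr hbh wjl qpdvn gbdp kef qcy nydto pvtoc dozqx
Final line count: 14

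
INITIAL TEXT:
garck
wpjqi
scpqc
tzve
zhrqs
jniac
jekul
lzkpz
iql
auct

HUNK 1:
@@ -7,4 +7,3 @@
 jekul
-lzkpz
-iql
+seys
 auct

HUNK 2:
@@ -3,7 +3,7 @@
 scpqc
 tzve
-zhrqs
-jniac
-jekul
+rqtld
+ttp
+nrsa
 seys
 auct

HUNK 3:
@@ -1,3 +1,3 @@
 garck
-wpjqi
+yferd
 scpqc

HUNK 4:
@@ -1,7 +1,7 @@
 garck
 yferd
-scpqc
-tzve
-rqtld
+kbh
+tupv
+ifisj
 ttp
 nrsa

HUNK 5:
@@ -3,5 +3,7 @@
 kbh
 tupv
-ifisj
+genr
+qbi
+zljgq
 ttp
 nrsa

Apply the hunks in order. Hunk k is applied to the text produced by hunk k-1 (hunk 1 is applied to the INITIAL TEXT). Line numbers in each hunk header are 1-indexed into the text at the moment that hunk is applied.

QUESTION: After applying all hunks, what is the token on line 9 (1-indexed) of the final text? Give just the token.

Hunk 1: at line 7 remove [lzkpz,iql] add [seys] -> 9 lines: garck wpjqi scpqc tzve zhrqs jniac jekul seys auct
Hunk 2: at line 3 remove [zhrqs,jniac,jekul] add [rqtld,ttp,nrsa] -> 9 lines: garck wpjqi scpqc tzve rqtld ttp nrsa seys auct
Hunk 3: at line 1 remove [wpjqi] add [yferd] -> 9 lines: garck yferd scpqc tzve rqtld ttp nrsa seys auct
Hunk 4: at line 1 remove [scpqc,tzve,rqtld] add [kbh,tupv,ifisj] -> 9 lines: garck yferd kbh tupv ifisj ttp nrsa seys auct
Hunk 5: at line 3 remove [ifisj] add [genr,qbi,zljgq] -> 11 lines: garck yferd kbh tupv genr qbi zljgq ttp nrsa seys auct
Final line 9: nrsa

Answer: nrsa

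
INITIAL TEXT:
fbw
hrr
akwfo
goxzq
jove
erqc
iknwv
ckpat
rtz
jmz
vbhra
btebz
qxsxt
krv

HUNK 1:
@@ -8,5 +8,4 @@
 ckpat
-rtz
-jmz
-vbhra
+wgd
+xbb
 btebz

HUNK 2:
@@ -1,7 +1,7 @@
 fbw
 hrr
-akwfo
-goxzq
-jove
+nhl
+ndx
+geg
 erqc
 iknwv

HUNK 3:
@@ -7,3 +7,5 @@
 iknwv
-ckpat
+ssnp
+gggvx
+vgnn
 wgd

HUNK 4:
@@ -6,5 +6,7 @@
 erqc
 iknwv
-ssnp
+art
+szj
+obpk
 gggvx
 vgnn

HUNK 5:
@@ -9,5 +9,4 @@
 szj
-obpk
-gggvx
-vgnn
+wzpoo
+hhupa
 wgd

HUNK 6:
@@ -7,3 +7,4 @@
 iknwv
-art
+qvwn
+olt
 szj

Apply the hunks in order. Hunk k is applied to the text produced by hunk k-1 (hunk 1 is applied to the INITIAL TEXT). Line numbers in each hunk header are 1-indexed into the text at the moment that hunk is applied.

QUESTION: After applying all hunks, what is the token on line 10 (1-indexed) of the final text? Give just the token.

Answer: szj

Derivation:
Hunk 1: at line 8 remove [rtz,jmz,vbhra] add [wgd,xbb] -> 13 lines: fbw hrr akwfo goxzq jove erqc iknwv ckpat wgd xbb btebz qxsxt krv
Hunk 2: at line 1 remove [akwfo,goxzq,jove] add [nhl,ndx,geg] -> 13 lines: fbw hrr nhl ndx geg erqc iknwv ckpat wgd xbb btebz qxsxt krv
Hunk 3: at line 7 remove [ckpat] add [ssnp,gggvx,vgnn] -> 15 lines: fbw hrr nhl ndx geg erqc iknwv ssnp gggvx vgnn wgd xbb btebz qxsxt krv
Hunk 4: at line 6 remove [ssnp] add [art,szj,obpk] -> 17 lines: fbw hrr nhl ndx geg erqc iknwv art szj obpk gggvx vgnn wgd xbb btebz qxsxt krv
Hunk 5: at line 9 remove [obpk,gggvx,vgnn] add [wzpoo,hhupa] -> 16 lines: fbw hrr nhl ndx geg erqc iknwv art szj wzpoo hhupa wgd xbb btebz qxsxt krv
Hunk 6: at line 7 remove [art] add [qvwn,olt] -> 17 lines: fbw hrr nhl ndx geg erqc iknwv qvwn olt szj wzpoo hhupa wgd xbb btebz qxsxt krv
Final line 10: szj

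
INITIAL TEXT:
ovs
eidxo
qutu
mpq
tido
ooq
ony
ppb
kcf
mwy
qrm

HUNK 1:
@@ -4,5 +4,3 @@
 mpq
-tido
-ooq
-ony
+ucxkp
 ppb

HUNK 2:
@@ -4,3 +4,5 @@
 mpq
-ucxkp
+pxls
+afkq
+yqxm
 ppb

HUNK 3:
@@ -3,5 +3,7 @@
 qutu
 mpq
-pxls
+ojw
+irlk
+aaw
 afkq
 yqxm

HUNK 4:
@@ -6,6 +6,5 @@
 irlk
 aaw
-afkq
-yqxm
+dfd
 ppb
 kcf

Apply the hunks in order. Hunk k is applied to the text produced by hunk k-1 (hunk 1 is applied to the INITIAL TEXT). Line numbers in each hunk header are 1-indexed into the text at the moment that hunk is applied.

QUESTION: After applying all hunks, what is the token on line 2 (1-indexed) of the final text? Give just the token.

Hunk 1: at line 4 remove [tido,ooq,ony] add [ucxkp] -> 9 lines: ovs eidxo qutu mpq ucxkp ppb kcf mwy qrm
Hunk 2: at line 4 remove [ucxkp] add [pxls,afkq,yqxm] -> 11 lines: ovs eidxo qutu mpq pxls afkq yqxm ppb kcf mwy qrm
Hunk 3: at line 3 remove [pxls] add [ojw,irlk,aaw] -> 13 lines: ovs eidxo qutu mpq ojw irlk aaw afkq yqxm ppb kcf mwy qrm
Hunk 4: at line 6 remove [afkq,yqxm] add [dfd] -> 12 lines: ovs eidxo qutu mpq ojw irlk aaw dfd ppb kcf mwy qrm
Final line 2: eidxo

Answer: eidxo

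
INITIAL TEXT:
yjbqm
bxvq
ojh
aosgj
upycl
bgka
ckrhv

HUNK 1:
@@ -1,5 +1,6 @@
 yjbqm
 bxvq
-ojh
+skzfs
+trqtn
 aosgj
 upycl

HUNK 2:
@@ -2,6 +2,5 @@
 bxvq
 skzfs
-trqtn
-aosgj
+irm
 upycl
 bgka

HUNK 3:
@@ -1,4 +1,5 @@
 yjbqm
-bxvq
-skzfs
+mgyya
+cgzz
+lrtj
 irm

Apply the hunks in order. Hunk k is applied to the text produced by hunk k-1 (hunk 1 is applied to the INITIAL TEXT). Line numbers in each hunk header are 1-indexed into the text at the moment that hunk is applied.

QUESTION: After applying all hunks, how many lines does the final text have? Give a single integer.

Answer: 8

Derivation:
Hunk 1: at line 1 remove [ojh] add [skzfs,trqtn] -> 8 lines: yjbqm bxvq skzfs trqtn aosgj upycl bgka ckrhv
Hunk 2: at line 2 remove [trqtn,aosgj] add [irm] -> 7 lines: yjbqm bxvq skzfs irm upycl bgka ckrhv
Hunk 3: at line 1 remove [bxvq,skzfs] add [mgyya,cgzz,lrtj] -> 8 lines: yjbqm mgyya cgzz lrtj irm upycl bgka ckrhv
Final line count: 8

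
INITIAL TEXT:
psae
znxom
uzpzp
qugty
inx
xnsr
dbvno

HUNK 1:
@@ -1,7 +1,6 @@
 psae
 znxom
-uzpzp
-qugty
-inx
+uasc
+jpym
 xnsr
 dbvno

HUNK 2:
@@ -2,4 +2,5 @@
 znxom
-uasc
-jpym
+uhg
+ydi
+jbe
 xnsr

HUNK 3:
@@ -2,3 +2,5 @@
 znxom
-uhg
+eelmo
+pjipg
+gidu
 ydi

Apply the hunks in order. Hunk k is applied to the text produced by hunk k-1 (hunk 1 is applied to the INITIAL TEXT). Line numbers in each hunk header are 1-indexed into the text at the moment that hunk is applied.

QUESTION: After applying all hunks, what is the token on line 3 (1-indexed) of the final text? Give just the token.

Answer: eelmo

Derivation:
Hunk 1: at line 1 remove [uzpzp,qugty,inx] add [uasc,jpym] -> 6 lines: psae znxom uasc jpym xnsr dbvno
Hunk 2: at line 2 remove [uasc,jpym] add [uhg,ydi,jbe] -> 7 lines: psae znxom uhg ydi jbe xnsr dbvno
Hunk 3: at line 2 remove [uhg] add [eelmo,pjipg,gidu] -> 9 lines: psae znxom eelmo pjipg gidu ydi jbe xnsr dbvno
Final line 3: eelmo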